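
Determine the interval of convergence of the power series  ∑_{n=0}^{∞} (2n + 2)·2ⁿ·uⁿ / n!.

(−∞, ∞)

The ratio of consecutive coefficients is (2(n+1) + 2)/(2n + 2) · 2 · 1/(n+1) → 0.
The ratio tends to 0 regardless of u, hence R = ∞.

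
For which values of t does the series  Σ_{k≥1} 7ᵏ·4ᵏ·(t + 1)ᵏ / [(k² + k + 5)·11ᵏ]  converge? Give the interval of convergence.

The ratio of consecutive coefficients is [(k² + k + 5)/((k+1)² + (k+1) + 5)] · 7·4/11 → 28/11.
The series converges when 28/11 · |t + 1| < 1, giving R = 11/28.
At t = -17/28: the series is dominated by a constant times Σ 1/k², which converges (p = 2 > 1).
When t = -39/28, absolute convergence follows by limit comparison with Σ 1/k².

[-39/28, -17/28]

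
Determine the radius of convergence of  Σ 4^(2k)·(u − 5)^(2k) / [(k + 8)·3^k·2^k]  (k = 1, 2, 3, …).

R = √6/4

By the ratio test, |a_{k+1}/a_k| = [(k + 8)/((k+1) + 8)] · 16/(3·2) → 8/3.
Since the exponent of (u − 5) increases by 2 each term, convergence requires |u − 5|² < 3/8, hence R = √6/4.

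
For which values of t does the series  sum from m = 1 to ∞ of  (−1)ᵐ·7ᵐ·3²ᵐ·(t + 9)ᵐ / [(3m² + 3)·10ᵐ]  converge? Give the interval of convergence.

[-577/63, -557/63]

By the ratio test, |a_{m+1}/a_m| = [(3m² + 3)/(3(m+1)² + 3)] · 7·9/10 → 63/10.
The series converges when 63/10 · |t + 9| < 1, giving R = 10/63.
When t = -557/63, absolute convergence follows by limit comparison with Σ 1/m².
At t = -577/63: absolute convergence follows by limit comparison with Σ 1/m².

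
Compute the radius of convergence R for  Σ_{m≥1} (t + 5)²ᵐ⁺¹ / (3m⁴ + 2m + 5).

R = 1

The ratio of consecutive coefficients is (3m⁴ + 2m + 5)/(3(m+1)⁴ + 2(m+1) + 5) → 1.
Successive powers of (t + 5) differ by 2, so the series converges when |t + 5|² · 1 < 1, i.e. |t + 5| < √(1) = 1. So R = 1.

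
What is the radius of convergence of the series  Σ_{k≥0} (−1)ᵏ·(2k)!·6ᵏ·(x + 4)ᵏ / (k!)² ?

R = 1/24

The ratio of consecutive coefficients is (2k+1)·(2k+2)/(k+1)² · 6 → 24.
Convergence for |x + 4| · 24 < 1, i.e. |x + 4| < 1/24. So R = 1/24.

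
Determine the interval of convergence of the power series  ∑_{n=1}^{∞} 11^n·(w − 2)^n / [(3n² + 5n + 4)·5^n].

Ratio test: |a_{n+1}/a_n| = [(3n² + 5n + 4)/(3(n+1)² + 5(n+1) + 4)] · 11/5 → 11/5 as n → ∞.
Convergence for |w − 2| · 11/5 < 1, i.e. |w − 2| < 5/11. So R = 5/11.
When w = 27/11, the series is dominated by a constant times Σ 1/n², which converges (p = 2 > 1).
Endpoint w = 17/11: absolute convergence follows by limit comparison with Σ 1/n².

[17/11, 27/11]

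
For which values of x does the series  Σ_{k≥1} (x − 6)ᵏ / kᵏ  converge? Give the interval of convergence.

Applying the root test, |a_k|^(1/k) = 1/k → 0.
Since the k-th root of |a_k| tends to 0, the series converges for all real x; R = ∞.

(−∞, ∞)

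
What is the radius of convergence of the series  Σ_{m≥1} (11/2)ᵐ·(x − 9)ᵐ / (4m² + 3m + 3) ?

Apply the ratio test: |a_{m+1}| / |a_m| = [(4m² + 3m + 3)/(4(m+1)² + 3(m+1) + 3)] · 11/2, which tends to 11/2 as m → ∞.
The series converges when 11/2 · |x − 9| < 1, giving R = 2/11.

R = 2/11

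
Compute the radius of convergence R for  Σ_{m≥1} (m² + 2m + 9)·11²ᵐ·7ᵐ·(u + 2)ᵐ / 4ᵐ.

The ratio of consecutive coefficients is [((m+1)² + 2(m+1) + 9)/(m² + 2m + 9)] · 121·7/4 → 847/4.
The series converges when 847/4 · |u + 2| < 1, giving R = 4/847.

R = 4/847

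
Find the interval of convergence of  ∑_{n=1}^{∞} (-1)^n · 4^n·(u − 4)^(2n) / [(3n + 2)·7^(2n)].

By the ratio test, |a_{n+1}/a_n| = [(3n + 2)/(3(n+1) + 2)] · 4/49 → 4/49.
Since the exponent of (u − 4) increases by 2 each term, convergence requires |u − 4|² < 49/4, hence R = 7/2.
Endpoint u = 15/2: an alternating series whose terms decrease to 0 in absolute value, so it converges by the Leibniz criterion.
When u = 1/2, the terms alternate in sign and decrease monotonically to 0 in absolute value (size ~ c/n), so the alternating series test gives convergence.

[1/2, 15/2]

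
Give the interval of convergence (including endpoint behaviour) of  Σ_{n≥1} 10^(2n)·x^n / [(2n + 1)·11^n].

[-11/100, 11/100)

By the ratio test, |a_{n+1}/a_n| = [(2n + 1)/(2(n+1) + 1)] · 100/11 → 100/11.
Convergence for |x| · 100/11 < 1, i.e. |x| < 11/100. So R = 11/100.
When x = 11/100, the terms behave like c/n; limit comparison with the harmonic series gives divergence.
At x = -11/100: convergence follows from the alternating series test (terms decrease monotonically to 0).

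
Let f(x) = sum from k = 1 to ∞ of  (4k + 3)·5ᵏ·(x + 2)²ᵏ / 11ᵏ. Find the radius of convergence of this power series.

Apply the ratio test: |a_{k+1}| / |a_k| = [(4(k+1) + 3)/(4k + 3)] · 5/11, which tends to 5/11 as k → ∞.
Since the exponent of (x + 2) increases by 2 each term, convergence requires |x + 2|² < 11/5, hence R = √55/5.

R = √55/5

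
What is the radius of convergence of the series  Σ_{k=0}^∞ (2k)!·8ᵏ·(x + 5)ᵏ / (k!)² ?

Ratio test: |a_{k+1}/a_k| = (2k+1)·(2k+2)/(k+1)² · 8 → 32 as k → ∞.
The series converges when 32 · |x + 5| < 1, giving R = 1/32.

R = 1/32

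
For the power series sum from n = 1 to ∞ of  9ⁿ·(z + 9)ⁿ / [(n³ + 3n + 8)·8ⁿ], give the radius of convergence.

R = 8/9

Ratio test: |a_{n+1}/a_n| = [(n³ + 3n + 8)/((n+1)³ + 3(n+1) + 8)] · 9/8 → 9/8 as n → ∞.
Convergence for |z + 9| · 9/8 < 1, i.e. |z + 9| < 8/9. So R = 8/9.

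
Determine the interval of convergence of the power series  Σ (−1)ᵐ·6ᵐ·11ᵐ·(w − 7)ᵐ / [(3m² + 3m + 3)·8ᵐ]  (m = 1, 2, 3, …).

The ratio of consecutive coefficients is [(3m² + 3m + 3)/(3(m+1)² + 3(m+1) + 3)] · 6·11/8 → 33/4.
Thus R = 1/(33/4) = 4/33.
When w = 235/33, absolute convergence follows by limit comparison with Σ 1/m².
Check w = 227/33: absolute convergence follows by limit comparison with Σ 1/m².

[227/33, 235/33]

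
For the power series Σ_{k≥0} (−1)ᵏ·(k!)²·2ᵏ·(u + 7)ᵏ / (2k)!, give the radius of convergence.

By the ratio test, |a_{k+1}/a_k| = (k+1)²/[(2k+1)·(2k+2)] · 2 → 1/2.
Hence the series converges for |u + 7| < 1/(1/2) = 2, so the radius of convergence is 2.

R = 2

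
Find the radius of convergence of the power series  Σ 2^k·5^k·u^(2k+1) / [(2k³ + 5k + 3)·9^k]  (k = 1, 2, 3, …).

R = 3√10/10

Apply the ratio test: |a_{k+1}| / |a_k| = [(2k³ + 5k + 3)/(2(k+1)³ + 5(k+1) + 3)] · 2·5/9, which tends to 10/9 as k → ∞.
Since the exponent of u increases by 2 each term, convergence requires |u|² < 9/10, hence R = 3√10/10.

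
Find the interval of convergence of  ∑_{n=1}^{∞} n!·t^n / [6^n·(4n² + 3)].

{0}

By the ratio test, |a_{n+1}/a_n| = (n+1) · 1/6 · (4n² + 3)/(4(n+1)² + 3) → ∞.
The terms grow without bound for any t ≠ 0, so R = 0 (convergence only at t = 0).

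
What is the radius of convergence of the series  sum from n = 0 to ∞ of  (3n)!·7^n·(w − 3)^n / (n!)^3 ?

Apply the ratio test: |a_{n+1}| / |a_n| = (3n+1)·(3n+2)·(3n+3)/(n+1)³ · 7, which tends to 189 as n → ∞.
Hence the series converges for |w − 3| < 1/(189) = 1/189, so the radius of convergence is 1/189.

R = 1/189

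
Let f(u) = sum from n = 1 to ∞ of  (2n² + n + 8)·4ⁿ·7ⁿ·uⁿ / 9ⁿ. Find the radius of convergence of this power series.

By the ratio test, |a_{n+1}/a_n| = [(2(n+1)² + (n+1) + 8)/(2n² + n + 8)] · 4·7/9 → 28/9.
Convergence for |u| · 28/9 < 1, i.e. |u| < 9/28. So R = 9/28.

R = 9/28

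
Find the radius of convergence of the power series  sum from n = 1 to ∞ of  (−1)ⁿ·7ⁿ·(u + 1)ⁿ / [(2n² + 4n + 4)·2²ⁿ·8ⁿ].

R = 32/7

By the ratio test, |a_{n+1}/a_n| = [(2n² + 4n + 4)/(2(n+1)² + 4(n+1) + 4)] · 7/(4·8) → 7/32.
Convergence for |u + 1| · 7/32 < 1, i.e. |u + 1| < 32/7. So R = 32/7.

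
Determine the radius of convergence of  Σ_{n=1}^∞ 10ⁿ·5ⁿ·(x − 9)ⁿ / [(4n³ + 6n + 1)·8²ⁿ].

Ratio test: |a_{n+1}/a_n| = [(4n³ + 6n + 1)/(4(n+1)³ + 6(n+1) + 1)] · 10·5/64 → 25/32 as n → ∞.
Convergence for |x − 9| · 25/32 < 1, i.e. |x − 9| < 32/25. So R = 32/25.

R = 32/25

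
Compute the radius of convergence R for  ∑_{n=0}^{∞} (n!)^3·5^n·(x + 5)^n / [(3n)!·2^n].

R = 54/5

By the ratio test, |a_{n+1}/a_n| = (n+1)³/[(3n+1)·(3n+2)·(3n+3)] · 5/2 → 5/54.
Convergence for |x + 5| · 5/54 < 1, i.e. |x + 5| < 54/5. So R = 54/5.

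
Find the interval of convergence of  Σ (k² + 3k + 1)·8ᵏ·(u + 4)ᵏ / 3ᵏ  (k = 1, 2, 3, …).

Ratio test: |a_{k+1}/a_k| = [((k+1)² + 3(k+1) + 1)/(k² + 3k + 1)] · 8/3 → 8/3 as k → ∞.
Thus R = 1/(8/3) = 3/8.
When u = -29/8, the k-th term does not approach 0; divergence by the term test.
When u = -35/8, the k-th term does not approach 0; divergence by the term test.

(-35/8, -29/8)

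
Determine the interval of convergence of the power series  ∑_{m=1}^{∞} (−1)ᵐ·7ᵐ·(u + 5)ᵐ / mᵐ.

(−∞, ∞)

Applying the root test, |a_m|^(1/m) = 7/m → 0.
Since the m-th root of |a_m| tends to 0, the series converges for all real u; R = ∞.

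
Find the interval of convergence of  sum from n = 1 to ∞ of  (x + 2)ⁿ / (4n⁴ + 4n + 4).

[-3, -1]

Ratio test: |a_{n+1}/a_n| = (4n⁴ + 4n + 4)/(4(n+1)⁴ + 4(n+1) + 4) → 1 as n → ∞.
Hence R = 1.
At x = -1: the terms are on the order of 1/n⁴, so the series converges absolutely by comparison with the p-series (p = 4 > 1).
At x = -3: the series is dominated by a constant times Σ 1/n⁴, which converges (p = 4 > 1).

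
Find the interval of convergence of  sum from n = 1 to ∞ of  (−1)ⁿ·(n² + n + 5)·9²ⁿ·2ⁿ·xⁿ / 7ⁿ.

(-7/162, 7/162)

By the ratio test, |a_{n+1}/a_n| = [((n+1)² + (n+1) + 5)/(n² + n + 5)] · 81·2/7 → 162/7.
Thus R = 1/(162/7) = 7/162.
Check x = 7/162: the terms have absolute value of order n², which does not tend to 0, so the series diverges by the divergence test.
Check x = -7/162: the terms do not tend to 0, so the series diverges.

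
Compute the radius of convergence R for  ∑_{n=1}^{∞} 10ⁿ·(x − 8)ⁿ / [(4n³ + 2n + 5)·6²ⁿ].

The ratio of consecutive coefficients is [(4n³ + 2n + 5)/(4(n+1)³ + 2(n+1) + 5)] · 10/36 → 5/18.
Thus R = 1/(5/18) = 18/5.

R = 18/5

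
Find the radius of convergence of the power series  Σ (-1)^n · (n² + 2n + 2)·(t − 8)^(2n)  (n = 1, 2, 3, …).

R = 1

By the ratio test, |a_{n+1}/a_n| = ((n+1)² + 2(n+1) + 2)/(n² + 2n + 2) → 1.
Successive powers of (t − 8) differ by 2, so the series converges when |t − 8|² · 1 < 1, i.e. |t − 8| < √(1) = 1. So R = 1.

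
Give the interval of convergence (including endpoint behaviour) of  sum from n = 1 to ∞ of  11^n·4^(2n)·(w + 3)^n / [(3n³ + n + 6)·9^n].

The ratio of consecutive coefficients is [(3n³ + n + 6)/(3(n+1)³ + (n+1) + 6)] · 11·16/9 → 176/9.
Hence the series converges for |w + 3| < 1/(176/9) = 9/176, so the radius of convergence is 9/176.
When w = -519/176, absolute convergence follows by limit comparison with Σ 1/n³.
At w = -537/176: the series is dominated by a constant times Σ 1/n³, which converges (p = 3 > 1).

[-537/176, -519/176]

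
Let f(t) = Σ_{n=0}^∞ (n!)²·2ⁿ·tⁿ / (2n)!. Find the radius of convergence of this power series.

R = 2

The ratio of consecutive coefficients is (n+1)²/[(2n+1)·(2n+2)] · 2 → 1/2.
The series converges when 1/2 · |t| < 1, giving R = 2.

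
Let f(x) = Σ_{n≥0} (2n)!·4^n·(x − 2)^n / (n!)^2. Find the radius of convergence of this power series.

R = 1/16

Apply the ratio test: |a_{n+1}| / |a_n| = (2n+1)·(2n+2)/(n+1)² · 4, which tends to 16 as n → ∞.
The series converges when 16 · |x − 2| < 1, giving R = 1/16.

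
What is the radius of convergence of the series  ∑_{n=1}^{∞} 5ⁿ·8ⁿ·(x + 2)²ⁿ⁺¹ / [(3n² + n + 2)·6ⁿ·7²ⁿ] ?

R = 7√15/10

Ratio test: |a_{n+1}/a_n| = [(3n² + n + 2)/(3(n+1)² + (n+1) + 2)] · 5·8/(6·49) → 20/147 as n → ∞.
Successive powers of (x + 2) differ by 2, so the series converges when |x + 2|² · 20/147 < 1, i.e. |x + 2| < √(147/20). So R = 7√15/10.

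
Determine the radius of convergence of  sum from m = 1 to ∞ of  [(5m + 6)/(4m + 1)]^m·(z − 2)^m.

R = 4/5

Applying the root test, |a_m|^(1/m) = (5m + 6)/(4m + 1) → 5/4.
Thus R = 1/(5/4) = 4/5.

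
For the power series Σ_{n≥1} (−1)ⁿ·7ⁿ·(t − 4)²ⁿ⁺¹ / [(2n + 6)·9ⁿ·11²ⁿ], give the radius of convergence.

R = 33√7/7

Apply the ratio test: |a_{n+1}| / |a_n| = [(2n + 6)/(2(n+1) + 6)] · 7/(9·121), which tends to 7/1089 as n → ∞.
Since the exponent of (t − 4) increases by 2 each term, convergence requires |t − 4|² < 1089/7, hence R = 33√7/7.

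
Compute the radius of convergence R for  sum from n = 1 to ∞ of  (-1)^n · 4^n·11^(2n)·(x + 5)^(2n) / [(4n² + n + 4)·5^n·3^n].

The ratio of consecutive coefficients is [(4n² + n + 4)/(4(n+1)² + (n+1) + 4)] · 4·121/(5·3) → 484/15.
Successive powers of (x + 5) differ by 2, so the series converges when |x + 5|² · 484/15 < 1, i.e. |x + 5| < √(15/484). So R = √15/22.

R = √15/22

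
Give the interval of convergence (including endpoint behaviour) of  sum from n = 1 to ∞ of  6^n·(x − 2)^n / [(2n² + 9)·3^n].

Ratio test: |a_{n+1}/a_n| = [(2n² + 9)/(2(n+1)² + 9)] · 6/3 → 2 as n → ∞.
Convergence for |x − 2| · 2 < 1, i.e. |x − 2| < 1/2. So R = 1/2.
When x = 5/2, the series is dominated by a constant times Σ 1/n², which converges (p = 2 > 1).
Check x = 3/2: absolute convergence follows by limit comparison with Σ 1/n².

[3/2, 5/2]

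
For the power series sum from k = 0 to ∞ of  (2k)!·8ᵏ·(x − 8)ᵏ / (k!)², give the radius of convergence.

Ratio test: |a_{k+1}/a_k| = (2k+1)·(2k+2)/(k+1)² · 8 → 32 as k → ∞.
The series converges when 32 · |x − 8| < 1, giving R = 1/32.

R = 1/32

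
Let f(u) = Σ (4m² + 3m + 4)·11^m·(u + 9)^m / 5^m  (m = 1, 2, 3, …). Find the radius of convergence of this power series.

R = 5/11

Ratio test: |a_{m+1}/a_m| = [(4(m+1)² + 3(m+1) + 4)/(4m² + 3m + 4)] · 11/5 → 11/5 as m → ∞.
Hence the series converges for |u + 9| < 1/(11/5) = 5/11, so the radius of convergence is 5/11.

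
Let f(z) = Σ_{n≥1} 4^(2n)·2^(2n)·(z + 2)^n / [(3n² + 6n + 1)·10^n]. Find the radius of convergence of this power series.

Ratio test: |a_{n+1}/a_n| = [(3n² + 6n + 1)/(3(n+1)² + 6(n+1) + 1)] · 16·4/10 → 32/5 as n → ∞.
Thus R = 1/(32/5) = 5/32.

R = 5/32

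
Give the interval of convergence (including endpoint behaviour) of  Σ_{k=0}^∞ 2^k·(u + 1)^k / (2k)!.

(−∞, ∞)

The ratio of consecutive coefficients is 2 · 1/[(2k+1)·(2k+2)] → 0.
The ratio tends to 0 regardless of u, hence R = ∞.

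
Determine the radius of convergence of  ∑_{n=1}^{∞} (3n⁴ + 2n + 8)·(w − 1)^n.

R = 1

Ratio test: |a_{n+1}/a_n| = (3(n+1)⁴ + 2(n+1) + 8)/(3n⁴ + 2n + 8) → 1 as n → ∞.
So the series converges when |w − 1| < 1 and diverges when |w − 1| > 1; R = 1.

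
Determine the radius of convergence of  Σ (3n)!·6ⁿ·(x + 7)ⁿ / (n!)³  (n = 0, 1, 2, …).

By the ratio test, |a_{n+1}/a_n| = (3n+1)·(3n+2)·(3n+3)/(n+1)³ · 6 → 162.
The series converges when 162 · |x + 7| < 1, giving R = 1/162.

R = 1/162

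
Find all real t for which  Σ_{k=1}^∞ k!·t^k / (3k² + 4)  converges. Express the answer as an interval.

{0}

Apply the ratio test: |a_{k+1}| / |a_k| = (k+1) · (3k² + 4)/(3(k+1)² + 4), which tends to ∞ as k → ∞.
The ratio grows without bound, so the series diverges whenever t ≠ 0; it converges only at t = 0. R = 0.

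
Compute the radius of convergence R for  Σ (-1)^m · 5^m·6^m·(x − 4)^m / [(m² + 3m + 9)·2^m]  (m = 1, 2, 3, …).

The ratio of consecutive coefficients is [(m² + 3m + 9)/((m+1)² + 3(m+1) + 9)] · 5·6/2 → 15.
The series converges when 15 · |x − 4| < 1, giving R = 1/15.

R = 1/15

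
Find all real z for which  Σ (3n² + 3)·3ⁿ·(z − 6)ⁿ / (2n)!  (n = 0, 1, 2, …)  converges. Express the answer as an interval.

Ratio test: |a_{n+1}/a_n| = (3(n+1)² + 3)/(3n² + 3) · 3 · 1/[(2n+1)·(2n+2)] → 0 as n → ∞.
The ratio tends to 0 regardless of z, hence R = ∞.

(−∞, ∞)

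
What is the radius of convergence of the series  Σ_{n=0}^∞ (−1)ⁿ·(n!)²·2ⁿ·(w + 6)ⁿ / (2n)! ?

R = 2

The ratio of consecutive coefficients is (n+1)²/[(2n+1)·(2n+2)] · 2 → 1/2.
The series converges when 1/2 · |w + 6| < 1, giving R = 2.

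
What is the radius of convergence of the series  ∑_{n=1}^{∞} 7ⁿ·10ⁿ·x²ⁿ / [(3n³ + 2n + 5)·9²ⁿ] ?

R = 9√70/70

Apply the ratio test: |a_{n+1}| / |a_n| = [(3n³ + 2n + 5)/(3(n+1)³ + 2(n+1) + 5)] · 7·10/81, which tends to 70/81 as n → ∞.
Successive powers of x differ by 2, so the series converges when |x|² · 70/81 < 1, i.e. |x| < √(81/70). So R = 9√70/70.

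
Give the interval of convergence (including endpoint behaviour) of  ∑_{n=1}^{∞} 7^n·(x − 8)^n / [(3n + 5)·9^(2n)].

Ratio test: |a_{n+1}/a_n| = [(3n + 5)/(3(n+1) + 5)] · 7/81 → 7/81 as n → ∞.
The series converges when 7/81 · |x − 8| < 1, giving R = 81/7.
When x = 137/7, comparison with the harmonic series Σ 1/n shows the series diverges.
Check x = -25/7: convergence follows from the alternating series test (terms decrease monotonically to 0).

[-25/7, 137/7)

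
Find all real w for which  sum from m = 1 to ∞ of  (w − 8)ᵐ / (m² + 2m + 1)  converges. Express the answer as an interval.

The ratio of consecutive coefficients is (m² + 2m + 1)/((m+1)² + 2(m+1) + 1) → 1.
So the series converges when |w − 8| < 1 and diverges when |w − 8| > 1; R = 1.
At w = 9: the series is dominated by a constant times Σ 1/m², which converges (p = 2 > 1).
Endpoint w = 7: the series is dominated by a constant times Σ 1/m², which converges (p = 2 > 1).

[7, 9]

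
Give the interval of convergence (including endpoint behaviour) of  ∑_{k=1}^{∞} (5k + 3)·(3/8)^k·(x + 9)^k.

(-35/3, -19/3)

Apply the ratio test: |a_{k+1}| / |a_k| = [(5(k+1) + 3)/(5k + 3)] · 3/8, which tends to 3/8 as k → ∞.
Thus R = 1/(3/8) = 8/3.
When x = -19/3, the k-th term does not approach 0; divergence by the term test.
Endpoint x = -35/3: the k-th term does not approach 0; divergence by the term test.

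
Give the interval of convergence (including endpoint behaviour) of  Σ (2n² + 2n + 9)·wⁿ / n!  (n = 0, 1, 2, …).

Ratio test: |a_{n+1}/a_n| = (2(n+1)² + 2(n+1) + 9)/(2n² + 2n + 9) · 1/(n+1) → 0 as n → ∞.
The ratio tends to 0 regardless of w, hence R = ∞.

(−∞, ∞)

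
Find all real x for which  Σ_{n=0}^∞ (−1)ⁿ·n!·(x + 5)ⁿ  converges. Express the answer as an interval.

Apply the ratio test: |a_{n+1}| / |a_n| = (n+1), which tends to ∞ as n → ∞.
The ratio grows without bound, so the series diverges whenever (x + 5) ≠ 0; it converges only at x = -5. R = 0.

{-5}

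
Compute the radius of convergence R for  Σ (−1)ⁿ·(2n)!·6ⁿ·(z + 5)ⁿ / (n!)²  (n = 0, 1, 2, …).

R = 1/24

The ratio of consecutive coefficients is (2n+1)·(2n+2)/(n+1)² · 6 → 24.
The series converges when 24 · |z + 5| < 1, giving R = 1/24.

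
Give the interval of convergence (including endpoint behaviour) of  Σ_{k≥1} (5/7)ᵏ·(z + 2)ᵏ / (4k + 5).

Ratio test: |a_{k+1}/a_k| = [(4k + 5)/(4(k+1) + 5)] · 5/7 → 5/7 as k → ∞.
Thus R = 1/(5/7) = 7/5.
Endpoint z = -3/5: the terms are asymptotic to a nonzero constant times 1/k, so the series diverges by limit comparison with Σ 1/k.
Check z = -17/5: an alternating series whose terms decrease to 0 in absolute value, so it converges by the Leibniz criterion.

[-17/5, -3/5)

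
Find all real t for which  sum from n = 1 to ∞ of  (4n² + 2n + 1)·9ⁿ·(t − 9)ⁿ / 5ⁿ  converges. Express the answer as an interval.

Apply the ratio test: |a_{n+1}| / |a_n| = [(4(n+1)² + 2(n+1) + 1)/(4n² + 2n + 1)] · 9/5, which tends to 9/5 as n → ∞.
Thus R = 1/(9/5) = 5/9.
At t = 86/9: the terms do not tend to 0, so the series diverges.
Check t = 76/9: the terms do not tend to 0, so the series diverges.

(76/9, 86/9)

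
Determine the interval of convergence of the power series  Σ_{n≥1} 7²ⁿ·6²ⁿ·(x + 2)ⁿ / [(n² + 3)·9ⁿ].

The ratio of consecutive coefficients is [(n² + 3)/((n+1)² + 3)] · 49·36/9 → 196.
Hence the series converges for |x + 2| < 1/(196) = 1/196, so the radius of convergence is 1/196.
Endpoint x = -391/196: the terms are on the order of 1/n², so the series converges absolutely by comparison with the p-series (p = 2 > 1).
At x = -393/196: the series is dominated by a constant times Σ 1/n², which converges (p = 2 > 1).

[-393/196, -391/196]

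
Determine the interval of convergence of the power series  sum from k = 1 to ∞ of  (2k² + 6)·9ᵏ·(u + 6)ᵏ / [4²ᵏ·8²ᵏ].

(-1078/9, 970/9)

The ratio of consecutive coefficients is [(2(k+1)² + 6)/(2k² + 6)] · 9/(16·64) → 9/1024.
Hence the series converges for |u + 6| < 1/(9/1024) = 1024/9, so the radius of convergence is 1024/9.
Endpoint u = 970/9: the terms have absolute value of order k², which does not tend to 0, so the series diverges by the divergence test.
When u = -1078/9, the terms have absolute value of order k², which does not tend to 0, so the series diverges by the divergence test.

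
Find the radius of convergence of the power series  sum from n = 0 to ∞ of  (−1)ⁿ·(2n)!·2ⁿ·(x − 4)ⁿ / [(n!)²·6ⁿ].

Ratio test: |a_{n+1}/a_n| = (2n+1)·(2n+2)/(n+1)² · 2/6 → 4/3 as n → ∞.
Convergence for |x − 4| · 4/3 < 1, i.e. |x − 4| < 3/4. So R = 3/4.

R = 3/4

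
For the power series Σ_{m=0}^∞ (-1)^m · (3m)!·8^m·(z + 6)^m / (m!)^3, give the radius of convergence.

R = 1/216

By the ratio test, |a_{m+1}/a_m| = (3m+1)·(3m+2)·(3m+3)/(m+1)³ · 8 → 216.
Hence the series converges for |z + 6| < 1/(216) = 1/216, so the radius of convergence is 1/216.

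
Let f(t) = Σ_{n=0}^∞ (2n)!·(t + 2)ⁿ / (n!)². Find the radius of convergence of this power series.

R = 1/4

By the ratio test, |a_{n+1}/a_n| = (2n+1)·(2n+2)/(n+1)² → 4.
The series converges when 4 · |t + 2| < 1, giving R = 1/4.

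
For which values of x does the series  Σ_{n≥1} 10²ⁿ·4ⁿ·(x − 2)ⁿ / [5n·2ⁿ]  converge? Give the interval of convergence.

[399/200, 401/200)

Ratio test: |a_{n+1}/a_n| = [5n/5(n+1)] · 100·4/2 → 200 as n → ∞.
The series converges when 200 · |x − 2| < 1, giving R = 1/200.
Check x = 401/200: comparison with the harmonic series Σ 1/n shows the series diverges.
At x = 399/200: the terms alternate in sign and decrease monotonically to 0 in absolute value (size ~ c/n), so the alternating series test gives convergence.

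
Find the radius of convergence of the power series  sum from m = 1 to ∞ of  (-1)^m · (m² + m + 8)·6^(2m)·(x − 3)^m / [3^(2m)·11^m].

By the ratio test, |a_{m+1}/a_m| = [((m+1)² + (m+1) + 8)/(m² + m + 8)] · 36/(9·11) → 4/11.
Hence the series converges for |x − 3| < 1/(4/11) = 11/4, so the radius of convergence is 11/4.

R = 11/4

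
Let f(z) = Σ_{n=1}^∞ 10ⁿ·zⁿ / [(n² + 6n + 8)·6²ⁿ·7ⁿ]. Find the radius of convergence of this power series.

R = 126/5

The ratio of consecutive coefficients is [(n² + 6n + 8)/((n+1)² + 6(n+1) + 8)] · 10/(36·7) → 5/126.
The series converges when 5/126 · |z| < 1, giving R = 126/5.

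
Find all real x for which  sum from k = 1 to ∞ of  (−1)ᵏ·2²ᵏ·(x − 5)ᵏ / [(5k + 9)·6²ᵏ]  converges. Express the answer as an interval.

(-4, 14]

Apply the ratio test: |a_{k+1}| / |a_k| = [(5k + 9)/(5(k+1) + 9)] · 4/36, which tends to 1/9 as k → ∞.
Thus R = 1/(1/9) = 9.
At x = 14: an alternating series whose terms decrease to 0 in absolute value, so it converges by the Leibniz criterion.
At x = -4: the terms are asymptotic to a nonzero constant times 1/k, so the series diverges by limit comparison with Σ 1/k.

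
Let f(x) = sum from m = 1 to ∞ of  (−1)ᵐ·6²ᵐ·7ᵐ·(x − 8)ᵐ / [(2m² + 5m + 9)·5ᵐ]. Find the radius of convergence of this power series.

The ratio of consecutive coefficients is [(2m² + 5m + 9)/(2(m+1)² + 5(m+1) + 9)] · 36·7/5 → 252/5.
Thus R = 1/(252/5) = 5/252.

R = 5/252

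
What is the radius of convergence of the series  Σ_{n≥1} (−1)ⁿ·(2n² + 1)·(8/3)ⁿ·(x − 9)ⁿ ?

R = 3/8

The ratio of consecutive coefficients is [(2(n+1)² + 1)/(2n² + 1)] · 8/3 → 8/3.
Convergence for |x − 9| · 8/3 < 1, i.e. |x − 9| < 3/8. So R = 3/8.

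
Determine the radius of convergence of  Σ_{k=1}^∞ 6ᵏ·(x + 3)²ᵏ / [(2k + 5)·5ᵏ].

The ratio of consecutive coefficients is [(2k + 5)/(2(k+1) + 5)] · 6/5 → 6/5.
Successive powers of (x + 3) differ by 2, so the series converges when |x + 3|² · 6/5 < 1, i.e. |x + 3| < √(5/6). So R = √30/6.

R = √30/6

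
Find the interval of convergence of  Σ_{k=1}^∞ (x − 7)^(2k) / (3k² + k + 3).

[6, 8]

Ratio test: |a_{k+1}/a_k| = (3k² + k + 3)/(3(k+1)² + (k+1) + 3) → 1 as k → ∞.
Writing y = (x − 7)², the series in y has radius 1, so |x − 7| < √(1) = 1 and R = 1.
Check x = 8: the terms are on the order of 1/k², so the series converges absolutely by comparison with the p-series (p = 2 > 1).
At x = 6: absolute convergence follows by limit comparison with Σ 1/k².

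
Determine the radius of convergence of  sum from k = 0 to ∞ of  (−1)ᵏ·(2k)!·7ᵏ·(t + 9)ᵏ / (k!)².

R = 1/28

Apply the ratio test: |a_{k+1}| / |a_k| = (2k+1)·(2k+2)/(k+1)² · 7, which tends to 28 as k → ∞.
Convergence for |t + 9| · 28 < 1, i.e. |t + 9| < 1/28. So R = 1/28.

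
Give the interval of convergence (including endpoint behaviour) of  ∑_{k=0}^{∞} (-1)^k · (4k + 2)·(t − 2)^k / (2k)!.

By the ratio test, |a_{k+1}/a_k| = (4(k+1) + 2)/(4k + 2) · 1/[(2k+1)·(2k+2)] → 0.
Since the limit is 0 < 1 for every t, the series converges on all of ℝ and R = ∞.

(−∞, ∞)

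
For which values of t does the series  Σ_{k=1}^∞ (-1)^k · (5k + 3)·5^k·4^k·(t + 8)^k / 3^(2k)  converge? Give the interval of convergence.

(-169/20, -151/20)

The ratio of consecutive coefficients is [(5(k+1) + 3)/(5k + 3)] · 5·4/9 → 20/9.
Hence the series converges for |t + 8| < 1/(20/9) = 9/20, so the radius of convergence is 9/20.
Check t = -151/20: the k-th term does not approach 0; divergence by the term test.
At t = -169/20: the terms have absolute value of order k, which does not tend to 0, so the series diverges by the divergence test.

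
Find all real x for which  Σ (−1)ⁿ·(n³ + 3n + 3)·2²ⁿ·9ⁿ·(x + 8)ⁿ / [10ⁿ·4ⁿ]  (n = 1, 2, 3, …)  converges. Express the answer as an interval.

Ratio test: |a_{n+1}/a_n| = [((n+1)³ + 3(n+1) + 3)/(n³ + 3n + 3)] · 4·9/(10·4) → 9/10 as n → ∞.
Thus R = 1/(9/10) = 10/9.
Endpoint x = -62/9: the terms have absolute value of order n³, which does not tend to 0, so the series diverges by the divergence test.
Endpoint x = -82/9: the n-th term does not approach 0; divergence by the term test.

(-82/9, -62/9)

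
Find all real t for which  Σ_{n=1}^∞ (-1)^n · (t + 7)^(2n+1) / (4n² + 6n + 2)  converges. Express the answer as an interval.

Apply the ratio test: |a_{n+1}| / |a_n| = (4n² + 6n + 2)/(4(n+1)² + 6(n+1) + 2), which tends to 1 as n → ∞.
Successive powers of (t + 7) differ by 2, so the series converges when |t + 7|² · 1 < 1, i.e. |t + 7| < √(1) = 1. So R = 1.
At t = -6: absolute convergence follows by limit comparison with Σ 1/n².
Endpoint t = -8: the series is dominated by a constant times Σ 1/n², which converges (p = 2 > 1).

[-8, -6]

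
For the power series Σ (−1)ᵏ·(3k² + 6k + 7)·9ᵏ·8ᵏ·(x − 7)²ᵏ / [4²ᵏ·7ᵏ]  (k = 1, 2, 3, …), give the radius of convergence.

By the ratio test, |a_{k+1}/a_k| = [(3(k+1)² + 6(k+1) + 7)/(3k² + 6k + 7)] · 9·8/(16·7) → 9/14.
Since the exponent of (x − 7) increases by 2 each term, convergence requires |x − 7|² < 14/9, hence R = √14/3.

R = √14/3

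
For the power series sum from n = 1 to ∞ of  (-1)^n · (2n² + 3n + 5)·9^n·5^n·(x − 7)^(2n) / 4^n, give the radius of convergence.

Ratio test: |a_{n+1}/a_n| = [(2(n+1)² + 3(n+1) + 5)/(2n² + 3n + 5)] · 9·5/4 → 45/4 as n → ∞.
Writing y = (x − 7)², the series in y has radius 4/45, so |x − 7| < √(4/45) and R = 2√5/15.

R = 2√5/15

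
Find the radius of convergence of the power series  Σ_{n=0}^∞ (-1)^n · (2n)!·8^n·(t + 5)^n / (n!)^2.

R = 1/32

Apply the ratio test: |a_{n+1}| / |a_n| = (2n+1)·(2n+2)/(n+1)² · 8, which tends to 32 as n → ∞.
The series converges when 32 · |t + 5| < 1, giving R = 1/32.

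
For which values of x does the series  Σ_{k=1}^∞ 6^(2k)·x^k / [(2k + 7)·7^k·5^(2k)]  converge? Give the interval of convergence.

[-175/36, 175/36)

Apply the ratio test: |a_{k+1}| / |a_k| = [(2k + 7)/(2(k+1) + 7)] · 36/(7·25), which tends to 36/175 as k → ∞.
Hence the series converges for |x| < 1/(36/175) = 175/36, so the radius of convergence is 175/36.
Endpoint x = 175/36: the terms behave like c/k; limit comparison with the harmonic series gives divergence.
At x = -175/36: the terms alternate in sign and decrease monotonically to 0 in absolute value (size ~ c/k), so the alternating series test gives convergence.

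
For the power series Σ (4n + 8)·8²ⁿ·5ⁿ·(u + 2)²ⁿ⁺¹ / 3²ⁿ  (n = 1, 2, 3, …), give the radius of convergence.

R = 3√5/40

By the ratio test, |a_{n+1}/a_n| = [(4(n+1) + 8)/(4n + 8)] · 64·5/9 → 320/9.
Writing y = (u + 2)², the series in y has radius 9/320, so |u + 2| < √(9/320) and R = 3√5/40.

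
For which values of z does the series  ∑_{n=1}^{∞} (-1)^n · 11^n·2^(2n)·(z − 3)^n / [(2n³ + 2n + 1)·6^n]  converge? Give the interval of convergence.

[63/22, 69/22]

By the ratio test, |a_{n+1}/a_n| = [(2n³ + 2n + 1)/(2(n+1)³ + 2(n+1) + 1)] · 11·4/6 → 22/3.
Thus R = 1/(22/3) = 3/22.
When z = 69/22, the terms are on the order of 1/n³, so the series converges absolutely by comparison with the p-series (p = 3 > 1).
At z = 63/22: the series is dominated by a constant times Σ 1/n³, which converges (p = 3 > 1).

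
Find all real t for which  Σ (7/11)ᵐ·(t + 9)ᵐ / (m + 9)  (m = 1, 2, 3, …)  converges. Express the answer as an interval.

[-74/7, -52/7)

Ratio test: |a_{m+1}/a_m| = [(m + 9)/((m+1) + 9)] · 7/11 → 7/11 as m → ∞.
The series converges when 7/11 · |t + 9| < 1, giving R = 11/7.
Check t = -52/7: the terms are asymptotic to a nonzero constant times 1/m, so the series diverges by limit comparison with Σ 1/m.
Check t = -74/7: the terms alternate in sign and decrease monotonically to 0 in absolute value (size ~ c/m), so the alternating series test gives convergence.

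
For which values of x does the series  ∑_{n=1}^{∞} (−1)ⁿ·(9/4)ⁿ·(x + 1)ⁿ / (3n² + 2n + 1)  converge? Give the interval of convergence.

Ratio test: |a_{n+1}/a_n| = [(3n² + 2n + 1)/(3(n+1)² + 2(n+1) + 1)] · 9/4 → 9/4 as n → ∞.
Convergence for |x + 1| · 9/4 < 1, i.e. |x + 1| < 4/9. So R = 4/9.
When x = -5/9, the series is dominated by a constant times Σ 1/n², which converges (p = 2 > 1).
Endpoint x = -13/9: the terms are on the order of 1/n², so the series converges absolutely by comparison with the p-series (p = 2 > 1).

[-13/9, -5/9]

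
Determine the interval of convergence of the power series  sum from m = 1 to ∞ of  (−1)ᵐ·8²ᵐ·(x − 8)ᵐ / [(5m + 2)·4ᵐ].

Apply the ratio test: |a_{m+1}| / |a_m| = [(5m + 2)/(5(m+1) + 2)] · 64/4, which tends to 16 as m → ∞.
Convergence for |x − 8| · 16 < 1, i.e. |x − 8| < 1/16. So R = 1/16.
When x = 129/16, the terms alternate in sign and decrease monotonically to 0 in absolute value (size ~ c/m), so the alternating series test gives convergence.
At x = 127/16: the terms behave like c/m; limit comparison with the harmonic series gives divergence.

(127/16, 129/16]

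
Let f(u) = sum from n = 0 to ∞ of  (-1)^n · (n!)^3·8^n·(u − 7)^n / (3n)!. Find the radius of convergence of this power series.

Apply the ratio test: |a_{n+1}| / |a_n| = (n+1)³/[(3n+1)·(3n+2)·(3n+3)] · 8, which tends to 8/27 as n → ∞.
Thus R = 1/(8/27) = 27/8.

R = 27/8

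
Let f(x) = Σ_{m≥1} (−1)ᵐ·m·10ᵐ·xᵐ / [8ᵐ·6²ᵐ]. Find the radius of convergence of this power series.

Apply the ratio test: |a_{m+1}| / |a_m| = [(m+1)/m] · 10/(8·36), which tends to 5/144 as m → ∞.
The series converges when 5/144 · |x| < 1, giving R = 144/5.

R = 144/5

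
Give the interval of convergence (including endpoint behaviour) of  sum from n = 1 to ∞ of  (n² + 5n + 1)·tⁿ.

(-1, 1)

Ratio test: |a_{n+1}/a_n| = ((n+1)² + 5(n+1) + 1)/(n² + 5n + 1) → 1 as n → ∞.
Hence R = 1.
When t = 1, the n-th term does not approach 0; divergence by the term test.
Check t = -1: the n-th term does not approach 0; divergence by the term test.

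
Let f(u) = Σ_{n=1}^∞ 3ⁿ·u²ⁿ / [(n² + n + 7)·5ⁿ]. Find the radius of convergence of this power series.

Ratio test: |a_{n+1}/a_n| = [(n² + n + 7)/((n+1)² + (n+1) + 7)] · 3/5 → 3/5 as n → ∞.
Since the exponent of u increases by 2 each term, convergence requires |u|² < 5/3, hence R = √15/3.

R = √15/3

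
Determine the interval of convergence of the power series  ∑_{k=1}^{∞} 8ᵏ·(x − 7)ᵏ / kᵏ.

Applying the root test, |a_k|^(1/k) = 8/k → 0.
The limit is 0 for every x, so R = ∞.

(−∞, ∞)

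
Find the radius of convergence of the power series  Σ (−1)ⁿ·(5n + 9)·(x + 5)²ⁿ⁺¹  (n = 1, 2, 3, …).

R = 1

By the ratio test, |a_{n+1}/a_n| = (5(n+1) + 9)/(5n + 9) → 1.
Successive powers of (x + 5) differ by 2, so the series converges when |x + 5|² · 1 < 1, i.e. |x + 5| < √(1) = 1. So R = 1.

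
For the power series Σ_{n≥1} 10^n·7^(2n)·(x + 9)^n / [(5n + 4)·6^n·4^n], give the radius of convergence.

R = 12/245

Ratio test: |a_{n+1}/a_n| = [(5n + 4)/(5(n+1) + 4)] · 10·49/(6·4) → 245/12 as n → ∞.
Thus R = 1/(245/12) = 12/245.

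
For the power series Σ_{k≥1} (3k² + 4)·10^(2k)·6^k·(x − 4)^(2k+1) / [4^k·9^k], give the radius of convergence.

Ratio test: |a_{k+1}/a_k| = [(3(k+1)² + 4)/(3k² + 4)] · 100·6/(4·9) → 50/3 as k → ∞.
Writing y = (x − 4)², the series in y has radius 3/50, so |x − 4| < √(3/50) and R = √6/10.

R = √6/10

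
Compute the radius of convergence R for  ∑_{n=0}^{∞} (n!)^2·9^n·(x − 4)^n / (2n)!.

R = 4/9

Apply the ratio test: |a_{n+1}| / |a_n| = (n+1)²/[(2n+1)·(2n+2)] · 9, which tends to 9/4 as n → ∞.
Thus R = 1/(9/4) = 4/9.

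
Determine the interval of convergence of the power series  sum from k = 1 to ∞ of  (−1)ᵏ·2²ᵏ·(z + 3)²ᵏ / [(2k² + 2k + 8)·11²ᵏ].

The ratio of consecutive coefficients is [(2k² + 2k + 8)/(2(k+1)² + 2(k+1) + 8)] · 4/121 → 4/121.
Writing y = (z + 3)², the series in y has radius 121/4, so |z + 3| < √(121/4) = 11/2 and R = 11/2.
Endpoint z = 5/2: the terms are on the order of 1/k², so the series converges absolutely by comparison with the p-series (p = 2 > 1).
When z = -17/2, absolute convergence follows by limit comparison with Σ 1/k².

[-17/2, 5/2]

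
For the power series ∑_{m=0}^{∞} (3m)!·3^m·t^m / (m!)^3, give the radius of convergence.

Apply the ratio test: |a_{m+1}| / |a_m| = (3m+1)·(3m+2)·(3m+3)/(m+1)³ · 3, which tends to 81 as m → ∞.
The series converges when 81 · |t| < 1, giving R = 1/81.

R = 1/81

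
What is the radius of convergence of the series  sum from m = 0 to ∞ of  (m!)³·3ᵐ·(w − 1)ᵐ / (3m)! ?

The ratio of consecutive coefficients is (m+1)³/[(3m+1)·(3m+2)·(3m+3)] · 3 → 1/9.
Hence the series converges for |w − 1| < 1/(1/9) = 9, so the radius of convergence is 9.

R = 9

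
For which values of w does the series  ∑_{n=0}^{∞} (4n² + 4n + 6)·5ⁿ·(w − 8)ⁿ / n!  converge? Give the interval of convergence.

(−∞, ∞)

The ratio of consecutive coefficients is (4(n+1)² + 4(n+1) + 6)/(4n² + 4n + 6) · 5 · 1/(n+1) → 0.
The limit is 0, so the series converges for all w; R = ∞.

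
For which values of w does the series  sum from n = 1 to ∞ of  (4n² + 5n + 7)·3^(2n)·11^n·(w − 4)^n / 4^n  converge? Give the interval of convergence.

By the ratio test, |a_{n+1}/a_n| = [(4(n+1)² + 5(n+1) + 7)/(4n² + 5n + 7)] · 9·11/4 → 99/4.
The series converges when 99/4 · |w − 4| < 1, giving R = 4/99.
Check w = 400/99: the terms have absolute value of order n², which does not tend to 0, so the series diverges by the divergence test.
Endpoint w = 392/99: the n-th term does not approach 0; divergence by the term test.

(392/99, 400/99)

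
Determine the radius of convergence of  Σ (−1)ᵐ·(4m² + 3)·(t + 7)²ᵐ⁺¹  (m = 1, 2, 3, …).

By the ratio test, |a_{m+1}/a_m| = (4(m+1)² + 3)/(4m² + 3) → 1.
Since the exponent of (t + 7) increases by 2 each term, convergence requires |t + 7|² < 1, hence R = 1.

R = 1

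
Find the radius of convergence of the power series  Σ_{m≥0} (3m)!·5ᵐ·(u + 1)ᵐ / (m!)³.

R = 1/135

The ratio of consecutive coefficients is (3m+1)·(3m+2)·(3m+3)/(m+1)³ · 5 → 135.
Hence the series converges for |u + 1| < 1/(135) = 1/135, so the radius of convergence is 1/135.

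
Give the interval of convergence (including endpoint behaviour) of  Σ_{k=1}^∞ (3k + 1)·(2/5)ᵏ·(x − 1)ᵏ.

Apply the ratio test: |a_{k+1}| / |a_k| = [(3(k+1) + 1)/(3k + 1)] · 2/5, which tends to 2/5 as k → ∞.
Hence the series converges for |x − 1| < 1/(2/5) = 5/2, so the radius of convergence is 5/2.
Check x = 7/2: the k-th term does not approach 0; divergence by the term test.
Check x = -3/2: the terms have absolute value of order k, which does not tend to 0, so the series diverges by the divergence test.

(-3/2, 7/2)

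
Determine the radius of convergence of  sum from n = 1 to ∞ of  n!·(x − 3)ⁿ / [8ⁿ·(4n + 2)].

R = 0

The ratio of consecutive coefficients is (n+1) · 1/8 · (4n + 2)/(4(n+1) + 2) → ∞.
Since the ratio → ∞, the series diverges for every x ≠ 3, and R = 0.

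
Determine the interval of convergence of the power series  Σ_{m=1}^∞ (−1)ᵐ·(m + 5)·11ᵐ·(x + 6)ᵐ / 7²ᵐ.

(-115/11, -17/11)

Ratio test: |a_{m+1}/a_m| = [((m+1) + 5)/(m + 5)] · 11/49 → 11/49 as m → ∞.
Thus R = 1/(11/49) = 49/11.
When x = -17/11, the m-th term does not approach 0; divergence by the term test.
Check x = -115/11: the terms have absolute value of order m, which does not tend to 0, so the series diverges by the divergence test.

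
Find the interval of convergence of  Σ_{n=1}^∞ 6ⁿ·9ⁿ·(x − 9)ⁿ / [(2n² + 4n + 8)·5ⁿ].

[481/54, 491/54]

By the ratio test, |a_{n+1}/a_n| = [(2n² + 4n + 8)/(2(n+1)² + 4(n+1) + 8)] · 6·9/5 → 54/5.
Thus R = 1/(54/5) = 5/54.
Check x = 491/54: the series is dominated by a constant times Σ 1/n², which converges (p = 2 > 1).
At x = 481/54: the terms are on the order of 1/n², so the series converges absolutely by comparison with the p-series (p = 2 > 1).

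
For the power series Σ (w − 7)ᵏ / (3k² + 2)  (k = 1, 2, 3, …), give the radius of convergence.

By the ratio test, |a_{k+1}/a_k| = (3k² + 2)/(3(k+1)² + 2) → 1.
Hence R = 1.

R = 1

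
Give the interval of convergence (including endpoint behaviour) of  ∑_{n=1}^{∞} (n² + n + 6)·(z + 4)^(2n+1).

By the ratio test, |a_{n+1}/a_n| = ((n+1)² + (n+1) + 6)/(n² + n + 6) → 1.
Writing y = (z + 4)², the series in y has radius 1, so |z + 4| < √(1) = 1 and R = 1.
When z = -3, the terms have absolute value of order n², which does not tend to 0, so the series diverges by the divergence test.
Endpoint z = -5: the n-th term does not approach 0; divergence by the term test.

(-5, -3)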